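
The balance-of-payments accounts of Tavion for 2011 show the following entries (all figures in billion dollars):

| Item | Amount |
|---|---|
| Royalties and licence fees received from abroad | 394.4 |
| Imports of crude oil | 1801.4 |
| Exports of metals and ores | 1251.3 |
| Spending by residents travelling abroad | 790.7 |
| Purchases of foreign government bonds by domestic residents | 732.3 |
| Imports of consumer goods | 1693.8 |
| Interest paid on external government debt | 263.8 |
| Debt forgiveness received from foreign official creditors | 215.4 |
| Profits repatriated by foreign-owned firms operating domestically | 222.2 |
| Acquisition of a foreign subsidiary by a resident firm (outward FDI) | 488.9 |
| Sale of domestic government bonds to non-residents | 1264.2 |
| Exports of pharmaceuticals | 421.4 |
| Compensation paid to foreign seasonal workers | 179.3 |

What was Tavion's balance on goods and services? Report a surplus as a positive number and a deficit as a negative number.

Goods: 421.4 + 1251.3 - 1693.8 - 1801.4 = -1822.5
Services: 394.4 - 790.7 = -396.3
Trade balance = -1822.5 + (-396.3) = -2218.8
(Excluded from the trade balance — financial account: purchases of foreign government bonds by domestic residents 732.3, acquisition of a foreign subsidiary by a resident firm (outward FDI) 488.9, sale of domestic government bonds to non-residents 1264.2; primary income: interest paid on external government debt 263.8, profits repatriated by foreign-owned firms operating domestically 222.2, compensation paid to foreign seasonal workers 179.3; capital account: debt forgiveness received from foreign official creditors 215.4.)

-2218.8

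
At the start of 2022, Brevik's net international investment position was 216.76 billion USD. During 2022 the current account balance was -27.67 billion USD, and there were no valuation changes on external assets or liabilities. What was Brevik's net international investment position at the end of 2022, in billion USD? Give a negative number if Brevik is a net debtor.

189.09

With no valuation effects, change in NIIP = current account = -27.67
End-of-year NIIP = 216.76 + (-27.67) = 189.09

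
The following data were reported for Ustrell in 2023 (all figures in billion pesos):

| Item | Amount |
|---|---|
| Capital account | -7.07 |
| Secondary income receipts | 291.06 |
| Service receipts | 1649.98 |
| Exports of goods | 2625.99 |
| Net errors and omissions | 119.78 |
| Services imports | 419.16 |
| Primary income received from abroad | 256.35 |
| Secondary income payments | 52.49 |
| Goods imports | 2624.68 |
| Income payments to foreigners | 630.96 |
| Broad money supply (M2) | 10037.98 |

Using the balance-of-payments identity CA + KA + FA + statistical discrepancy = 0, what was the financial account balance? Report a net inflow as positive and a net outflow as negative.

Goods balance = 2625.99 - 2624.68 = 1.31
Services balance = 1649.98 - 419.16 = 1230.82
Trade balance (goods + services) = 1.31 + 1230.82 = 1232.13
Net primary income = 256.35 - 630.96 = -374.61
Net secondary income = 291.06 - 52.49 = 238.57
Current account = 1232.13 + (-374.61) + 238.57 = 1096.09
Financial account = -(1096.09 + (-7.07) + 119.78) = -1208.80

-1208.80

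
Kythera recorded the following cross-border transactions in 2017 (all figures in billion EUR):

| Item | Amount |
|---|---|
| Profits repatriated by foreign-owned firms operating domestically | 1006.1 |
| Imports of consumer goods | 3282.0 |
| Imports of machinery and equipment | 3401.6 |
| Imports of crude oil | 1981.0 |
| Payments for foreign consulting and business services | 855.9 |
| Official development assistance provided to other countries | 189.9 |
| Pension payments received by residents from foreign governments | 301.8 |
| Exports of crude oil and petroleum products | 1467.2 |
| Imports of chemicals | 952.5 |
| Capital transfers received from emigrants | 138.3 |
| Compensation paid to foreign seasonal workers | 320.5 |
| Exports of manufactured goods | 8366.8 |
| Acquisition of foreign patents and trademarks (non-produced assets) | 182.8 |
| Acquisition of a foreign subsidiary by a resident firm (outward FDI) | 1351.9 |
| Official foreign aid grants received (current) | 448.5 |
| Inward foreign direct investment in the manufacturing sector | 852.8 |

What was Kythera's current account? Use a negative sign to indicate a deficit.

-1405.2

Goods: 8366.8 - 952.5 + 1467.2 - 3282.0 - 3401.6 - 1981.0 = 216.9
Services: -855.9
Primary income: -1006.1 - 320.5 = -1326.6
Secondary income: 448.5 - 189.9 + 301.8 = 560.4
Current account = 216.9 + (-855.9) + (-1326.6) + 560.4 = -1405.2
(Excluded from the current account — capital account: capital transfers received from emigrants 138.3, acquisition of foreign patents and trademarks (non-produced assets) 182.8; financial account: acquisition of a foreign subsidiary by a resident firm (outward FDI) 1351.9, inward foreign direct investment in the manufacturing sector 852.8.)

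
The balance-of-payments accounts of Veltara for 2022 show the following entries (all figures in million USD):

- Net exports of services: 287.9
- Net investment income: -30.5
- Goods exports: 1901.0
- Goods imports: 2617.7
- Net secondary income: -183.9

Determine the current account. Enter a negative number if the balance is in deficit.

Goods balance = 1901.0 - 2617.7 = -716.7
Services balance = 287.9
Trade balance (goods + services) = -716.7 + 287.9 = -428.8
Net primary income = -30.5
Net secondary income = -183.9
Current account = -428.8 + (-30.5) + (-183.9) = -643.2

-643.2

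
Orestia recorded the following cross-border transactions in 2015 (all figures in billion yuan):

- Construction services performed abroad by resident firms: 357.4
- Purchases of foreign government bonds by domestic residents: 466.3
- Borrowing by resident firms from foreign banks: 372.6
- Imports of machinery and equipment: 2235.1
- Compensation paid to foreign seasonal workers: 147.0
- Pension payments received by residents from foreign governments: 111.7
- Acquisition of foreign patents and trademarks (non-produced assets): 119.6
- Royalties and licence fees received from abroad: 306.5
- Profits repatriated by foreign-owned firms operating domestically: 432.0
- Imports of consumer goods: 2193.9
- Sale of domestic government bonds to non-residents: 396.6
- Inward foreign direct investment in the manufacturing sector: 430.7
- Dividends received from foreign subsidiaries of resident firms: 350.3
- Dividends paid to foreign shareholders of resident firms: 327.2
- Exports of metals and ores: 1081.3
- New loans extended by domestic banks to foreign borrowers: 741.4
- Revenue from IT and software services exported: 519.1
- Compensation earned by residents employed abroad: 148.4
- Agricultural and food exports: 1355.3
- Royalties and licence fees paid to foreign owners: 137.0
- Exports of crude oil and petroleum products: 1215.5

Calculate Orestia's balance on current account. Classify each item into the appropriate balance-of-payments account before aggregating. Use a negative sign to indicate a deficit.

-26.7

Goods: -2193.9 + 1215.5 + 1081.3 + 1355.3 - 2235.1 = -776.9
Services: 306.5 + 519.1 - 137.0 + 357.4 = 1046.0
Primary income: -147.0 + 148.4 + 350.3 - 327.2 - 432.0 = -407.5
Secondary income: 111.7
Current account = (-776.9) + 1046.0 + (-407.5) + 111.7 = -26.7
(Excluded from the current account — financial account: purchases of foreign government bonds by domestic residents 466.3, borrowing by resident firms from foreign banks 372.6, sale of domestic government bonds to non-residents 396.6, inward foreign direct investment in the manufacturing sector 430.7, new loans extended by domestic banks to foreign borrowers 741.4; capital account: acquisition of foreign patents and trademarks (non-produced assets) 119.6.)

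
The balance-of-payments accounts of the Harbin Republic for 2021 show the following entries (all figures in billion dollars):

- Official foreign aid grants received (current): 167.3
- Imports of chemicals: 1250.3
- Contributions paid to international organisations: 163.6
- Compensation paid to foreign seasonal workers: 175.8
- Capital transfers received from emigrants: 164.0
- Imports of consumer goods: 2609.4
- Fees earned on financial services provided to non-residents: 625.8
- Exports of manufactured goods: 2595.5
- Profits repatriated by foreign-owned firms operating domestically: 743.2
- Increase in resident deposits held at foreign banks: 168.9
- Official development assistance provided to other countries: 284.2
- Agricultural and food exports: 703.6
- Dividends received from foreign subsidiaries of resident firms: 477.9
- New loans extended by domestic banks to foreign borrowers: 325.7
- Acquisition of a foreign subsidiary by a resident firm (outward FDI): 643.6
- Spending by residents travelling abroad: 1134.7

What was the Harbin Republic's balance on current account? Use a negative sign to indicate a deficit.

-1791.1

Goods: 703.6 - 2609.4 - 1250.3 + 2595.5 = -560.6
Services: -1134.7 + 625.8 = -508.9
Primary income: -743.2 - 175.8 + 477.9 = -441.1
Secondary income: -284.2 + 167.3 - 163.6 = -280.5
Current account = (-560.6) + (-508.9) + (-441.1) + (-280.5) = -1791.1
(Excluded from the current account — capital account: capital transfers received from emigrants 164.0; financial account: increase in resident deposits held at foreign banks 168.9, new loans extended by domestic banks to foreign borrowers 325.7, acquisition of a foreign subsidiary by a resident firm (outward FDI) 643.6.)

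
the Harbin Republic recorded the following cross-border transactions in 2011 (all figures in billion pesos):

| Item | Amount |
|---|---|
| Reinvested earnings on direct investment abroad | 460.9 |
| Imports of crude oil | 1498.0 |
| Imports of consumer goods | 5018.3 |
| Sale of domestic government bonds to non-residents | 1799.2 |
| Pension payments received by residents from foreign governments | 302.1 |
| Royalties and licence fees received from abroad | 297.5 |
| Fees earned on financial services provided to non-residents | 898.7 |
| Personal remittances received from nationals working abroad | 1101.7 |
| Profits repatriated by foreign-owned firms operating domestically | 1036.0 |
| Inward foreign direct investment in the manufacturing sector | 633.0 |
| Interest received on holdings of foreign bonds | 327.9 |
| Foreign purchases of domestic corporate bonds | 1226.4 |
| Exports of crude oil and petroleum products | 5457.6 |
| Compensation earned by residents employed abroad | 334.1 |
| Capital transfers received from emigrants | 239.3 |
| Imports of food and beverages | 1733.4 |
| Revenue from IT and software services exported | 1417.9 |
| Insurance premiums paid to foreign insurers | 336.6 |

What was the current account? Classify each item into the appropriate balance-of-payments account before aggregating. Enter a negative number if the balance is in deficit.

976.1

Goods: -1733.4 - 1498.0 + 5457.6 - 5018.3 = -2792.1
Services: 898.7 + 297.5 + 1417.9 - 336.6 = 2277.5
Primary income: 460.9 + 327.9 + 334.1 - 1036.0 = 86.9
Secondary income: 302.1 + 1101.7 = 1403.8
Current account = (-2792.1) + 2277.5 + 86.9 + 1403.8 = 976.1
(Excluded from the current account — financial account: sale of domestic government bonds to non-residents 1799.2, inward foreign direct investment in the manufacturing sector 633.0, foreign purchases of domestic corporate bonds 1226.4; capital account: capital transfers received from emigrants 239.3.)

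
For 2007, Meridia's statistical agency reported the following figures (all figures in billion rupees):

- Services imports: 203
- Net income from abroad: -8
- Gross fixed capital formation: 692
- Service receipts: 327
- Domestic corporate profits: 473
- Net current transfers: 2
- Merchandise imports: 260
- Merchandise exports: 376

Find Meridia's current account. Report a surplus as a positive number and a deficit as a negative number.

234

Goods balance = 376 - 260 = 116
Services balance = 327 - 203 = 124
Trade balance (goods + services) = 116 + 124 = 240
Net primary income = -8
Net secondary income = 2
Current account = 240 + (-8) + 2 = 234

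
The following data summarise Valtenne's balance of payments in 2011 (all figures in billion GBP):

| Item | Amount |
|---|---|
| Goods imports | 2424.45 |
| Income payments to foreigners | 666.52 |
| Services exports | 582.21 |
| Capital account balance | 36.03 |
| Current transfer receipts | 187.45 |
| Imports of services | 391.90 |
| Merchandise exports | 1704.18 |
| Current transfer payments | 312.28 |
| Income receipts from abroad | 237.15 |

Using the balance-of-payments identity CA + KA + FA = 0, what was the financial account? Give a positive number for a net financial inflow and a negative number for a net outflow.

1048.13

Goods balance = 1704.18 - 2424.45 = -720.27
Services balance = 582.21 - 391.90 = 190.31
Trade balance (goods + services) = -720.27 + 190.31 = -529.96
Net primary income = 237.15 - 666.52 = -429.37
Net secondary income = 187.45 - 312.28 = -124.83
Current account = -529.96 + (-429.37) + (-124.83) = -1084.16
Financial account = -(-1084.16 + 36.03) = 1048.13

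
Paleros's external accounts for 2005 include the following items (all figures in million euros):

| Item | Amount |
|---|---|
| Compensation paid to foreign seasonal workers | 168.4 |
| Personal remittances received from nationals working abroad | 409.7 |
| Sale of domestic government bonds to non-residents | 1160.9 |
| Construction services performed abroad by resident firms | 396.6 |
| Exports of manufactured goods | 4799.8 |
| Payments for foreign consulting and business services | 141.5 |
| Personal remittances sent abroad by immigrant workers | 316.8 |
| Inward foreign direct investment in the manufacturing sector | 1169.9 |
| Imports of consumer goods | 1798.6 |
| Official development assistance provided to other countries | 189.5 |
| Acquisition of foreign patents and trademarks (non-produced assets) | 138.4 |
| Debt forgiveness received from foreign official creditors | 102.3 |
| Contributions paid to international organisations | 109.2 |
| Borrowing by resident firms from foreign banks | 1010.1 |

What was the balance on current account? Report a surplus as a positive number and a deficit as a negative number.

2882.1

Goods: -1798.6 + 4799.8 = 3001.2
Services: 396.6 - 141.5 = 255.1
Primary income: -168.4
Secondary income: -316.8 - 189.5 - 109.2 + 409.7 = -205.8
Current account = 3001.2 + 255.1 + (-168.4) + (-205.8) = 2882.1
(Excluded from the current account — financial account: sale of domestic government bonds to non-residents 1160.9, inward foreign direct investment in the manufacturing sector 1169.9, borrowing by resident firms from foreign banks 1010.1; capital account: acquisition of foreign patents and trademarks (non-produced assets) 138.4, debt forgiveness received from foreign official creditors 102.3.)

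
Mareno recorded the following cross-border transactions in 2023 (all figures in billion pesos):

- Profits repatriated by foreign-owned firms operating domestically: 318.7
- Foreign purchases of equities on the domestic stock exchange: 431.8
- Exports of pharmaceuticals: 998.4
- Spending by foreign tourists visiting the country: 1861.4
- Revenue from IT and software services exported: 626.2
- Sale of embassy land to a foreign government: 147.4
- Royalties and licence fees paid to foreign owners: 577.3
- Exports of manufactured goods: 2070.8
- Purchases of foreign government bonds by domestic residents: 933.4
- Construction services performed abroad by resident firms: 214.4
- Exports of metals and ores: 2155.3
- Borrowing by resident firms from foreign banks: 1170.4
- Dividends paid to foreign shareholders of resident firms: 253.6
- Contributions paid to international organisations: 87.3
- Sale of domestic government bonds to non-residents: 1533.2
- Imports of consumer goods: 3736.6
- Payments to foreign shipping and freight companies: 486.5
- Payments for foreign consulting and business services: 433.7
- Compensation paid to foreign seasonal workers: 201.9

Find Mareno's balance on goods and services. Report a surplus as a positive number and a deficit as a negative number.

Goods: -3736.6 + 2155.3 + 2070.8 + 998.4 = 1487.9
Services: 626.2 - 433.7 - 486.5 - 577.3 + 214.4 + 1861.4 = 1204.5
Trade balance = 1487.9 + 1204.5 = 2692.4
(Excluded from the trade balance — primary income: profits repatriated by foreign-owned firms operating domestically 318.7, dividends paid to foreign shareholders of resident firms 253.6, compensation paid to foreign seasonal workers 201.9; financial account: foreign purchases of equities on the domestic stock exchange 431.8, purchases of foreign government bonds by domestic residents 933.4, borrowing by resident firms from foreign banks 1170.4, sale of domestic government bonds to non-residents 1533.2; capital account: sale of embassy land to a foreign government 147.4; secondary income: contributions paid to international organisations 87.3.)

2692.4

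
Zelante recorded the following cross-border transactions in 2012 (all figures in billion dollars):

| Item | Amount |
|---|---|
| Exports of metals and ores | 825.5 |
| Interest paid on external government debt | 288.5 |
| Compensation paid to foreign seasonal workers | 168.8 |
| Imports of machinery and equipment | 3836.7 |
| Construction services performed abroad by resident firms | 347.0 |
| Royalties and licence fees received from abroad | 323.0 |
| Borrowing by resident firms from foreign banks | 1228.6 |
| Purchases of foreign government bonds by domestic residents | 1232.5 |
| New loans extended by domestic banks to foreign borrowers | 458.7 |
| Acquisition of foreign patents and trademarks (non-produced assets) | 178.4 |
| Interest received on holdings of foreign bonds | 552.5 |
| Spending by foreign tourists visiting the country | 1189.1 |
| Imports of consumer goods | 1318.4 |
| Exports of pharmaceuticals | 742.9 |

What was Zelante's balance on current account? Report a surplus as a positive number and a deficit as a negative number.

-1632.4

Goods: -1318.4 + 825.5 + 742.9 - 3836.7 = -3586.7
Services: 1189.1 + 347.0 + 323.0 = 1859.1
Primary income: -168.8 - 288.5 + 552.5 = 95.2
Current account = (-3586.7) + 1859.1 + 95.2 = -1632.4
(Excluded from the current account — financial account: borrowing by resident firms from foreign banks 1228.6, purchases of foreign government bonds by domestic residents 1232.5, new loans extended by domestic banks to foreign borrowers 458.7; capital account: acquisition of foreign patents and trademarks (non-produced assets) 178.4.)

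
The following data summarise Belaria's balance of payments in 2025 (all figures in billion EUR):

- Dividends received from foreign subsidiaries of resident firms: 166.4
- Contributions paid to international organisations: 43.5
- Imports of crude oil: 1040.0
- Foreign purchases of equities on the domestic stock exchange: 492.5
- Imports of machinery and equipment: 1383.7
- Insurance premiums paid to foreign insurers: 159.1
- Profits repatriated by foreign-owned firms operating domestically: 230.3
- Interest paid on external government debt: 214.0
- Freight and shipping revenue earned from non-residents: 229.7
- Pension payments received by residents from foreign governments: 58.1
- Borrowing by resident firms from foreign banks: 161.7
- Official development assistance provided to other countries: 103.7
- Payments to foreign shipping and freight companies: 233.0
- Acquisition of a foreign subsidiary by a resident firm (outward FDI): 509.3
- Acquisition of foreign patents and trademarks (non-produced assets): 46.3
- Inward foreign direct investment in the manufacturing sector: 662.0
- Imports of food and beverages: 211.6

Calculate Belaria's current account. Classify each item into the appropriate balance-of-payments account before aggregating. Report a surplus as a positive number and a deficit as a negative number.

-3164.7

Goods: -211.6 - 1040.0 - 1383.7 = -2635.3
Services: -233.0 + 229.7 - 159.1 = -162.4
Primary income: 166.4 - 230.3 - 214.0 = -277.9
Secondary income: 58.1 - 103.7 - 43.5 = -89.1
Current account = (-2635.3) + (-162.4) + (-277.9) + (-89.1) = -3164.7
(Excluded from the current account — financial account: foreign purchases of equities on the domestic stock exchange 492.5, borrowing by resident firms from foreign banks 161.7, acquisition of a foreign subsidiary by a resident firm (outward FDI) 509.3, inward foreign direct investment in the manufacturing sector 662.0; capital account: acquisition of foreign patents and trademarks (non-produced assets) 46.3.)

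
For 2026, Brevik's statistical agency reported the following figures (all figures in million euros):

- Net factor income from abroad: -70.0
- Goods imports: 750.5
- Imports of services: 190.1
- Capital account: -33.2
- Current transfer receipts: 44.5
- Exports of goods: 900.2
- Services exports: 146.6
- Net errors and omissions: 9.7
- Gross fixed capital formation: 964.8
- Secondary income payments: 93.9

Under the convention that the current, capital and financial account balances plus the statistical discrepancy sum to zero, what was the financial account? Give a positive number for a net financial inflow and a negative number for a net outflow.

36.7

Goods balance = 900.2 - 750.5 = 149.7
Services balance = 146.6 - 190.1 = -43.5
Trade balance (goods + services) = 149.7 + (-43.5) = 106.2
Net primary income = -70.0
Net secondary income = 44.5 - 93.9 = -49.4
Current account = 106.2 + (-70.0) + (-49.4) = -13.2
Financial account = -(-13.2 + (-33.2) + 9.7) = 36.7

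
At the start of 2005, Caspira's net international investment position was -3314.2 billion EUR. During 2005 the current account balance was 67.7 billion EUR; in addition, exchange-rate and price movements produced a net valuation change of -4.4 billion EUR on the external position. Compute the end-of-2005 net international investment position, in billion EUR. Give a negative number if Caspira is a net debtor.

-3250.9

Change in NIIP = current account + net valuation change = 67.7 + (-4.4) = 63.3
End-of-year NIIP = -3314.2 + 63.3 = -3250.9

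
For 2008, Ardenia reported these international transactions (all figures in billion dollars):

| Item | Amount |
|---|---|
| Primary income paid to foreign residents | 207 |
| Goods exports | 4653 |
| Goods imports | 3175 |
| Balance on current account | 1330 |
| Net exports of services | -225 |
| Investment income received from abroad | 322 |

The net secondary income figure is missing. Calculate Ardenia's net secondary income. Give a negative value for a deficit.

Current account = goods balance + services balance + net primary income + net secondary income
Sum of the known components = 1368
Net secondary income = CA - (known components) = 1330 - 1368 = -38

-38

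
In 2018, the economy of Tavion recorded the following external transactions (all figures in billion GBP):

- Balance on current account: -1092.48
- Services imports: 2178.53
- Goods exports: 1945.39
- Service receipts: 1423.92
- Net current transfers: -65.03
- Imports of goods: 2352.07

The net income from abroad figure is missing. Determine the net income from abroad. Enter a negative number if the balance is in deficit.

Current account = goods balance + services balance + net primary income + net secondary income
Sum of the known components = -1226.32
Net income from abroad = CA - (known components) = -1092.48 - (-1226.32) = 133.84

133.84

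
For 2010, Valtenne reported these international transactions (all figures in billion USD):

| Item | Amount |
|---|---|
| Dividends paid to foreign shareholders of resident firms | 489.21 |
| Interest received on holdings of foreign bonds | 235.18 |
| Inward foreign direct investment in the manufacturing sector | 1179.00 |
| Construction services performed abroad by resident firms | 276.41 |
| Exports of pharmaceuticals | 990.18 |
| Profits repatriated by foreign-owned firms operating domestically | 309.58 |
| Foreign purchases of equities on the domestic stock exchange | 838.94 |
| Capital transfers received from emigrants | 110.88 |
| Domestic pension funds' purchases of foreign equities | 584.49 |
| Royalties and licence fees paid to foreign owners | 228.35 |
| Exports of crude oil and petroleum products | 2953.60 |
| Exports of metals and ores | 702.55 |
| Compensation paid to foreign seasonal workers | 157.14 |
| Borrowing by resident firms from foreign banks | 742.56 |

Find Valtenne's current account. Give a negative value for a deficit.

3973.64

Goods: 990.18 + 702.55 + 2953.60 = 4646.33
Services: 276.41 - 228.35 = 48.06
Primary income: -157.14 - 489.21 - 309.58 + 235.18 = -720.75
Current account = 4646.33 + 48.06 + (-720.75) = 3973.64
(Excluded from the current account — financial account: inward foreign direct investment in the manufacturing sector 1179.00, foreign purchases of equities on the domestic stock exchange 838.94, domestic pension funds' purchases of foreign equities 584.49, borrowing by resident firms from foreign banks 742.56; capital account: capital transfers received from emigrants 110.88.)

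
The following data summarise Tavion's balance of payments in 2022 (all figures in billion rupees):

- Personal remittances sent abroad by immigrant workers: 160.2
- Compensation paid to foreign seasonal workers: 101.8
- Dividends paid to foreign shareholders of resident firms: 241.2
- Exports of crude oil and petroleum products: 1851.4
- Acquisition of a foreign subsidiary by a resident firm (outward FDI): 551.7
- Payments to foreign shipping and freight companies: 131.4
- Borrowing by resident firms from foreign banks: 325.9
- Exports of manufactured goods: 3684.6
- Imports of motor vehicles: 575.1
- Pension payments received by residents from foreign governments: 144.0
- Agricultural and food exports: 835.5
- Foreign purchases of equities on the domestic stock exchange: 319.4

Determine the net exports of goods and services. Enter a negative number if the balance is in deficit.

5665.0

Goods: -575.1 + 3684.6 + 1851.4 + 835.5 = 5796.4
Services: -131.4
Trade balance = 5796.4 + (-131.4) = 5665.0
(Excluded from the trade balance — secondary income: personal remittances sent abroad by immigrant workers 160.2, pension payments received by residents from foreign governments 144.0; primary income: compensation paid to foreign seasonal workers 101.8, dividends paid to foreign shareholders of resident firms 241.2; financial account: acquisition of a foreign subsidiary by a resident firm (outward FDI) 551.7, borrowing by resident firms from foreign banks 325.9, foreign purchases of equities on the domestic stock exchange 319.4.)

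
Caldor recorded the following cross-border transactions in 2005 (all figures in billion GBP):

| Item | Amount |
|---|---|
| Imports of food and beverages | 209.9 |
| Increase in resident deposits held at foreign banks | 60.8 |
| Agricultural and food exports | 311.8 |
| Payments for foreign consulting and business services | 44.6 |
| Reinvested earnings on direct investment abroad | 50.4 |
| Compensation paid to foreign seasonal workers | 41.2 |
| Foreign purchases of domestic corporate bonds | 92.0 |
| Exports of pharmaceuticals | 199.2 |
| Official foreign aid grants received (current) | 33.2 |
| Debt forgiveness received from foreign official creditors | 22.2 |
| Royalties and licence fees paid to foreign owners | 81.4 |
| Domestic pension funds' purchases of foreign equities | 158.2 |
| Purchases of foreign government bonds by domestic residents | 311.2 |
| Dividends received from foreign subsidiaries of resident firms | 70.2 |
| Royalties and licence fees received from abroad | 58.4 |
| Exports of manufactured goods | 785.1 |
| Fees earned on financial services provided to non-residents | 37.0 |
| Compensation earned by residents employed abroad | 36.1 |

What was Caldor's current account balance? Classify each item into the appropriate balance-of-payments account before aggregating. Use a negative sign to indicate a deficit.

1204.3

Goods: 199.2 + 785.1 + 311.8 - 209.9 = 1086.2
Services: -44.6 + 37.0 - 81.4 + 58.4 = -30.6
Primary income: -41.2 + 50.4 + 36.1 + 70.2 = 115.5
Secondary income: 33.2
Current account = 1086.2 + (-30.6) + 115.5 + 33.2 = 1204.3
(Excluded from the current account — financial account: increase in resident deposits held at foreign banks 60.8, foreign purchases of domestic corporate bonds 92.0, domestic pension funds' purchases of foreign equities 158.2, purchases of foreign government bonds by domestic residents 311.2; capital account: debt forgiveness received from foreign official creditors 22.2.)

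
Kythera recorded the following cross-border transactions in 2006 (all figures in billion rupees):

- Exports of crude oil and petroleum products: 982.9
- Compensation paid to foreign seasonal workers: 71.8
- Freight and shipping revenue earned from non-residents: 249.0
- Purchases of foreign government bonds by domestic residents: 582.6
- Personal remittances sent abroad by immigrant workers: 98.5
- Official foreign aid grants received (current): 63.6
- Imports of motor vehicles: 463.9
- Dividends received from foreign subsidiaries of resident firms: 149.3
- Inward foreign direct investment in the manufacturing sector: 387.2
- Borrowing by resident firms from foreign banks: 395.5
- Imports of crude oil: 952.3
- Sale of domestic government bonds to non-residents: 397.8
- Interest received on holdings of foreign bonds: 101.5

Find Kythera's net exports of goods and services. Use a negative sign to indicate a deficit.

Goods: -952.3 + 982.9 - 463.9 = -433.3
Services: 249.0
Trade balance = -433.3 + 249.0 = -184.3
(Excluded from the trade balance — primary income: compensation paid to foreign seasonal workers 71.8, dividends received from foreign subsidiaries of resident firms 149.3, interest received on holdings of foreign bonds 101.5; financial account: purchases of foreign government bonds by domestic residents 582.6, inward foreign direct investment in the manufacturing sector 387.2, borrowing by resident firms from foreign banks 395.5, sale of domestic government bonds to non-residents 397.8; secondary income: personal remittances sent abroad by immigrant workers 98.5, official foreign aid grants received (current) 63.6.)

-184.3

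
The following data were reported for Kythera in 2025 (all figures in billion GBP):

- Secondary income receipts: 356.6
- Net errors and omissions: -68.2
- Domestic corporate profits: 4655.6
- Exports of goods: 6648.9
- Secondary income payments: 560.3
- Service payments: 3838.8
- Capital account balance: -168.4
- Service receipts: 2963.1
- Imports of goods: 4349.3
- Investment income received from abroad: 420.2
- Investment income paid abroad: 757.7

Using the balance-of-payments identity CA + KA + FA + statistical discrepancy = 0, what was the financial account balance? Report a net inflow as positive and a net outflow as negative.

Goods balance = 6648.9 - 4349.3 = 2299.6
Services balance = 2963.1 - 3838.8 = -875.7
Trade balance (goods + services) = 2299.6 + (-875.7) = 1423.9
Net primary income = 420.2 - 757.7 = -337.5
Net secondary income = 356.6 - 560.3 = -203.7
Current account = 1423.9 + (-337.5) + (-203.7) = 882.7
Financial account = -(882.7 + (-168.4) + (-68.2)) = -646.1

-646.1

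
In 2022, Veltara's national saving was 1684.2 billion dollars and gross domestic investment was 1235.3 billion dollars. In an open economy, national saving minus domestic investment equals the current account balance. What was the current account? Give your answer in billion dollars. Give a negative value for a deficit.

448.9

CA = S - I = 1684.2 - 1235.3 = 448.9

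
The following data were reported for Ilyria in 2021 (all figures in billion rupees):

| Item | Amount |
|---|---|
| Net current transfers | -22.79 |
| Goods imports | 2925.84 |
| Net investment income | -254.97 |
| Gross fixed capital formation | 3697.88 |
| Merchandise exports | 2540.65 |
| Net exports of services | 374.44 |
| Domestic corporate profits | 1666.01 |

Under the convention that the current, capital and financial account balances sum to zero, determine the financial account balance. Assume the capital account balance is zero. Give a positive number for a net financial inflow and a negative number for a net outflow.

288.51

Goods balance = 2540.65 - 2925.84 = -385.19
Services balance = 374.44
Trade balance (goods + services) = -385.19 + 374.44 = -10.75
Net primary income = -254.97
Net secondary income = -22.79
Current account = -10.75 + (-254.97) + (-22.79) = -288.51
Financial account = -(-288.51) = 288.51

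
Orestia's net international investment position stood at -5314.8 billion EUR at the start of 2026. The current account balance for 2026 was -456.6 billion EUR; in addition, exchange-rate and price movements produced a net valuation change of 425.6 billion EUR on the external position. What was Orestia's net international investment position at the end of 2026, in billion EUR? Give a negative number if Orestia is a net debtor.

-5345.8

Change in NIIP = current account + net valuation change = -456.6 + 425.6 = -31.0
End-of-year NIIP = -5314.8 + (-31.0) = -5345.8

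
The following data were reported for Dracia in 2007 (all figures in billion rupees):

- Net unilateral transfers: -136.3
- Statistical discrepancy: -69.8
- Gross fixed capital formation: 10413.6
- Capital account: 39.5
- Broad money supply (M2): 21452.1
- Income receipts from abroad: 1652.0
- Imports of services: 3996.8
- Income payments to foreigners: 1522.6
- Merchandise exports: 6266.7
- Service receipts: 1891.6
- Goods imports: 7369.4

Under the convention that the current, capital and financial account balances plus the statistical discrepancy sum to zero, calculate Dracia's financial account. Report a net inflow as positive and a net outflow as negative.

Goods balance = 6266.7 - 7369.4 = -1102.7
Services balance = 1891.6 - 3996.8 = -2105.2
Trade balance (goods + services) = -1102.7 + (-2105.2) = -3207.9
Net primary income = 1652.0 - 1522.6 = 129.4
Net secondary income = -136.3
Current account = -3207.9 + 129.4 + (-136.3) = -3214.8
Financial account = -(-3214.8 + 39.5 + (-69.8)) = 3245.1

3245.1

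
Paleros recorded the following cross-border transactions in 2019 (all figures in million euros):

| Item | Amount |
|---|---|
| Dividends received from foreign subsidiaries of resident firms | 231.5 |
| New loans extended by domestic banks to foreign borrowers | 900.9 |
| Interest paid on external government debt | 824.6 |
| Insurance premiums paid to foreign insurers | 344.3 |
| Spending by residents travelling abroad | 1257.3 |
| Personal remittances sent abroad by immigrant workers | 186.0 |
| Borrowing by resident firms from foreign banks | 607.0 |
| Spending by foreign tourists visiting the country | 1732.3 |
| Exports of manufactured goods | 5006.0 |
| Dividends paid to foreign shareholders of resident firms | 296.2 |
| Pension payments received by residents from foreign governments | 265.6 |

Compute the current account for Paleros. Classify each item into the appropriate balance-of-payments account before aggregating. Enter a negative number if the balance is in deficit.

4327.0

Goods: 5006.0
Services: -344.3 + 1732.3 - 1257.3 = 130.7
Primary income: -296.2 + 231.5 - 824.6 = -889.3
Secondary income: 265.6 - 186.0 = 79.6
Current account = 5006.0 + 130.7 + (-889.3) + 79.6 = 4327.0
(Excluded from the current account — financial account: new loans extended by domestic banks to foreign borrowers 900.9, borrowing by resident firms from foreign banks 607.0.)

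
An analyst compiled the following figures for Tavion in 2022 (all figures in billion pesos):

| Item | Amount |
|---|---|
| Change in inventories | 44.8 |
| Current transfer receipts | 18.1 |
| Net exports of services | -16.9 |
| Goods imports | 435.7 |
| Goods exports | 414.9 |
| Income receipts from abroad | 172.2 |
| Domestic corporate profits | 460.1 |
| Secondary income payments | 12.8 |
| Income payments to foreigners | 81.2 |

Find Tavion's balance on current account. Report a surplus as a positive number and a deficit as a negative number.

58.6

Goods balance = 414.9 - 435.7 = -20.8
Services balance = -16.9
Trade balance (goods + services) = -20.8 + (-16.9) = -37.7
Net primary income = 172.2 - 81.2 = 91.0
Net secondary income = 18.1 - 12.8 = 5.3
Current account = -37.7 + 91.0 + 5.3 = 58.6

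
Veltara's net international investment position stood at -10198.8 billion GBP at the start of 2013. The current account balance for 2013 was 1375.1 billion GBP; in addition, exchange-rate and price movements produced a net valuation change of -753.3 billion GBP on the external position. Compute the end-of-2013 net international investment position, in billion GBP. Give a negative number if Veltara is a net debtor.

-9577.0

Change in NIIP = current account + net valuation change = 1375.1 + (-753.3) = 621.8
End-of-year NIIP = -10198.8 + 621.8 = -9577.0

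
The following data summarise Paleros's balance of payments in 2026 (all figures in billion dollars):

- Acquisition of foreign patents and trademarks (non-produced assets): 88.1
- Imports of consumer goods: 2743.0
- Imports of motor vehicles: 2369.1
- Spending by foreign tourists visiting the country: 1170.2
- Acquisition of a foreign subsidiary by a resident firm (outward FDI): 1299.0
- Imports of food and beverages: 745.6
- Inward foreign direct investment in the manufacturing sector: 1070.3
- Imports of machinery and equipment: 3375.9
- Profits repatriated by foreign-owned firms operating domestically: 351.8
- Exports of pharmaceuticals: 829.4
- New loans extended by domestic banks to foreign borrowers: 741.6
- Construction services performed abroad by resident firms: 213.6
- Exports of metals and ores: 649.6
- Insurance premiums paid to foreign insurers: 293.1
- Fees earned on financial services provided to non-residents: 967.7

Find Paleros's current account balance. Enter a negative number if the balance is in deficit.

-6048.0

Goods: -3375.9 - 2369.1 - 745.6 + 829.4 - 2743.0 + 649.6 = -7754.6
Services: -293.1 + 213.6 + 967.7 + 1170.2 = 2058.4
Primary income: -351.8
Current account = (-7754.6) + 2058.4 + (-351.8) = -6048.0
(Excluded from the current account — capital account: acquisition of foreign patents and trademarks (non-produced assets) 88.1; financial account: acquisition of a foreign subsidiary by a resident firm (outward FDI) 1299.0, inward foreign direct investment in the manufacturing sector 1070.3, new loans extended by domestic banks to foreign borrowers 741.6.)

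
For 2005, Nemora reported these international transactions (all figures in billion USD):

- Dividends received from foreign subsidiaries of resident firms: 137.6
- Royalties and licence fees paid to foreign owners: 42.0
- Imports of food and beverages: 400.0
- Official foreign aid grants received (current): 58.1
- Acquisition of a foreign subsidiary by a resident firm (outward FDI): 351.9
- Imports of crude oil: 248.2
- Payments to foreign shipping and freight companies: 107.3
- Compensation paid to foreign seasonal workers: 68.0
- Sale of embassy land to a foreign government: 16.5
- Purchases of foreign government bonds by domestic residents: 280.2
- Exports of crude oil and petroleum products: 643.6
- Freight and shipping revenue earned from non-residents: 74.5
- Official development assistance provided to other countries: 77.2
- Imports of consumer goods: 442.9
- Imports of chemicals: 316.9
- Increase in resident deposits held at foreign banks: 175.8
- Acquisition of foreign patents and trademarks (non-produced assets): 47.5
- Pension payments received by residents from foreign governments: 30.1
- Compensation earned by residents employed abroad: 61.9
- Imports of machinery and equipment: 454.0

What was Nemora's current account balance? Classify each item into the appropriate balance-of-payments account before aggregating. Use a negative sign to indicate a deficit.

Goods: -248.2 + 643.6 - 316.9 - 442.9 - 400.0 - 454.0 = -1218.4
Services: -42.0 + 74.5 - 107.3 = -74.8
Primary income: -68.0 + 137.6 + 61.9 = 131.5
Secondary income: -77.2 + 58.1 + 30.1 = 11.0
Current account = (-1218.4) + (-74.8) + 131.5 + 11.0 = -1150.7
(Excluded from the current account — financial account: acquisition of a foreign subsidiary by a resident firm (outward FDI) 351.9, purchases of foreign government bonds by domestic residents 280.2, increase in resident deposits held at foreign banks 175.8; capital account: sale of embassy land to a foreign government 16.5, acquisition of foreign patents and trademarks (non-produced assets) 47.5.)

-1150.7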